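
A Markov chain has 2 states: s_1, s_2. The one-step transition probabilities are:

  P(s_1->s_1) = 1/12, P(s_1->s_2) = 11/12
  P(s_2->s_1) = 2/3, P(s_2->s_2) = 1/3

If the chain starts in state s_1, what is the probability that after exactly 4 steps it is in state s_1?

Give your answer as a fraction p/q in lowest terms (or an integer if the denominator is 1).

Computing P^4 by repeated multiplication:
P^1 =
  s_1: [1/12, 11/12]
  s_2: [2/3, 1/3]
P^2 =
  s_1: [89/144, 55/144]
  s_2: [5/18, 13/18]
P^3 =
  s_1: [529/1728, 1199/1728]
  s_2: [109/216, 107/216]
P^4 =
  s_1: [10121/20736, 10615/20736]
  s_2: [965/2592, 1627/2592]

(P^4)[s_1 -> s_1] = 10121/20736

Answer: 10121/20736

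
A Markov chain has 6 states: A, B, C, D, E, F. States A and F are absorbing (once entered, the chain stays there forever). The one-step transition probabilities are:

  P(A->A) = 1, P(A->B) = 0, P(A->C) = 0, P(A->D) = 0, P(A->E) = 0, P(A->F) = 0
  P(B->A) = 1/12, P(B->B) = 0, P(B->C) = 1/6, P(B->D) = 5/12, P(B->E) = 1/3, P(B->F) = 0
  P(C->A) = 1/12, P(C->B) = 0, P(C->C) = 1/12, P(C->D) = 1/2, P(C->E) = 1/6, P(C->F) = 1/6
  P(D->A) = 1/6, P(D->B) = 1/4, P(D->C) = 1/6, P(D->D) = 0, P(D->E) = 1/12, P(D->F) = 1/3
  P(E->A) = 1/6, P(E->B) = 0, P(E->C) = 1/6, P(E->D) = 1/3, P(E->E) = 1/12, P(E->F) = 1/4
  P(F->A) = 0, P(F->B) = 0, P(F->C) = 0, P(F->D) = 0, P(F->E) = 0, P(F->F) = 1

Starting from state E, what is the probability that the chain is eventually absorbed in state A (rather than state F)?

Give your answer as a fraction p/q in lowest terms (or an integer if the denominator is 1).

Answer: 208/549

Derivation:
Let a_i = P(absorbed in A | start in state i).
Boundary conditions: a_A = 1, a_F = 0.
For each transient state i, a_i = sum_j P(i->j) * a_j:
  a_B = 1/12*a_A + 0*a_B + 1/6*a_C + 5/12*a_D + 1/3*a_E + 0*a_F
  a_C = 1/12*a_A + 0*a_B + 1/12*a_C + 1/2*a_D + 1/6*a_E + 1/6*a_F
  a_D = 1/6*a_A + 1/4*a_B + 1/6*a_C + 0*a_D + 1/12*a_E + 1/3*a_F
  a_E = 1/6*a_A + 0*a_B + 1/6*a_C + 1/3*a_D + 1/12*a_E + 1/4*a_F

Substituting a_A = 1 and a_F = 0, rearrange to (I - Q) a = r where r[i] = P(i -> A):
  [1, -1/6, -5/12, -1/3] . (a_B, a_C, a_D, a_E) = 1/12
  [0, 11/12, -1/2, -1/6] . (a_B, a_C, a_D, a_E) = 1/12
  [-1/4, -1/6, 1, -1/12] . (a_B, a_C, a_D, a_E) = 1/6
  [0, -1/6, -1/3, 11/12] . (a_B, a_C, a_D, a_E) = 1/6

Solving yields:
  a_B = 1616/3843
  a_C = 1375/3843
  a_D = 155/427
  a_E = 208/549

Starting state is E, so the absorption probability is a_E = 208/549.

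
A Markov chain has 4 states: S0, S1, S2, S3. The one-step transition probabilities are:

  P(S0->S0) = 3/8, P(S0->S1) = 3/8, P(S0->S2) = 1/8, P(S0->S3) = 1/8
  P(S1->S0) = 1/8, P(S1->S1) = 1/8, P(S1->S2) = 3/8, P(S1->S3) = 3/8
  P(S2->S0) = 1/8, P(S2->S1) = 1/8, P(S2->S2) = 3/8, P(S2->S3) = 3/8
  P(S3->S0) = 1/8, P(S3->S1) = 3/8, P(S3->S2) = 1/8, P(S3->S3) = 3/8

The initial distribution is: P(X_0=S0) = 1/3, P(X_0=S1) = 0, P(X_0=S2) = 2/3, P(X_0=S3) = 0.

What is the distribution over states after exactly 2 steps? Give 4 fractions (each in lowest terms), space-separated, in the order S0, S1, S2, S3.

Answer: 17/96 1/4 1/4 31/96

Derivation:
Propagating the distribution step by step (d_{t+1} = d_t * P):
d_0 = (S0=1/3, S1=0, S2=2/3, S3=0)
  d_1[S0] = 1/3*3/8 + 0*1/8 + 2/3*1/8 + 0*1/8 = 5/24
  d_1[S1] = 1/3*3/8 + 0*1/8 + 2/3*1/8 + 0*3/8 = 5/24
  d_1[S2] = 1/3*1/8 + 0*3/8 + 2/3*3/8 + 0*1/8 = 7/24
  d_1[S3] = 1/3*1/8 + 0*3/8 + 2/3*3/8 + 0*3/8 = 7/24
d_1 = (S0=5/24, S1=5/24, S2=7/24, S3=7/24)
  d_2[S0] = 5/24*3/8 + 5/24*1/8 + 7/24*1/8 + 7/24*1/8 = 17/96
  d_2[S1] = 5/24*3/8 + 5/24*1/8 + 7/24*1/8 + 7/24*3/8 = 1/4
  d_2[S2] = 5/24*1/8 + 5/24*3/8 + 7/24*3/8 + 7/24*1/8 = 1/4
  d_2[S3] = 5/24*1/8 + 5/24*3/8 + 7/24*3/8 + 7/24*3/8 = 31/96
d_2 = (S0=17/96, S1=1/4, S2=1/4, S3=31/96)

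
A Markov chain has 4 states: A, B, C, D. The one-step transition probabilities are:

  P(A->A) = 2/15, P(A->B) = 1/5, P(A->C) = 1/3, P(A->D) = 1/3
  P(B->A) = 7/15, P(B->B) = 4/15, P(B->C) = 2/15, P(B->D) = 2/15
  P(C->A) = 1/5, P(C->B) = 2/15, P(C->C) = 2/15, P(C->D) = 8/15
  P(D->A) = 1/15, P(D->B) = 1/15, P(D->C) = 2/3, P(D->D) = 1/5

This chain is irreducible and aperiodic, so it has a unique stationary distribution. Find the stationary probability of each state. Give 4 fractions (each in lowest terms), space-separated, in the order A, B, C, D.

The stationary distribution satisfies pi = pi * P, i.e.:
  pi_A = 2/15*pi_A + 7/15*pi_B + 1/5*pi_C + 1/15*pi_D
  pi_B = 1/5*pi_A + 4/15*pi_B + 2/15*pi_C + 1/15*pi_D
  pi_C = 1/3*pi_A + 2/15*pi_B + 2/15*pi_C + 2/3*pi_D
  pi_D = 1/3*pi_A + 2/15*pi_B + 8/15*pi_C + 1/5*pi_D
with normalization: pi_A + pi_B + pi_C + pi_D = 1.

Using the first 3 balance equations plus normalization, the linear system A*pi = b is:
  [-13/15, 7/15, 1/5, 1/15] . pi = 0
  [1/5, -11/15, 2/15, 1/15] . pi = 0
  [1/3, 2/15, -13/15, 2/3] . pi = 0
  [1, 1, 1, 1] . pi = 1

Solving yields:
  pi_A = 353/1941
  pi_B = 553/3882
  pi_C = 671/1941
  pi_D = 427/1294

Verification (pi * P):
  353/1941*2/15 + 553/3882*7/15 + 671/1941*1/5 + 427/1294*1/15 = 353/1941 = pi_A  (ok)
  353/1941*1/5 + 553/3882*4/15 + 671/1941*2/15 + 427/1294*1/15 = 553/3882 = pi_B  (ok)
  353/1941*1/3 + 553/3882*2/15 + 671/1941*2/15 + 427/1294*2/3 = 671/1941 = pi_C  (ok)
  353/1941*1/3 + 553/3882*2/15 + 671/1941*8/15 + 427/1294*1/5 = 427/1294 = pi_D  (ok)

Answer: 353/1941 553/3882 671/1941 427/1294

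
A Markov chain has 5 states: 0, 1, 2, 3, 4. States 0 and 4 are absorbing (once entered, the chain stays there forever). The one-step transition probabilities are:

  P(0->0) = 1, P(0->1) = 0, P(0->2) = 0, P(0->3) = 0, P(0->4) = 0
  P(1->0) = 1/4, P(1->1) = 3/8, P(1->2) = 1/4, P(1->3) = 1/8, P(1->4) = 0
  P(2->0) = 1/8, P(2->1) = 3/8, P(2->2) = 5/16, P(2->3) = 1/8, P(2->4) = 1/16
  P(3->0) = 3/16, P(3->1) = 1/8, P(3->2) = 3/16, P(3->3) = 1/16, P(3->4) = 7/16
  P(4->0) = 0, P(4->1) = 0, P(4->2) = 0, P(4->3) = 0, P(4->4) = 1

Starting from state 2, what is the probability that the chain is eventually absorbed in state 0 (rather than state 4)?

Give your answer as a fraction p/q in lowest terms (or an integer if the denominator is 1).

Let a_i = P(absorbed in 0 | start in state i).
Boundary conditions: a_0 = 1, a_4 = 0.
For each transient state i, a_i = sum_j P(i->j) * a_j:
  a_1 = 1/4*a_0 + 3/8*a_1 + 1/4*a_2 + 1/8*a_3 + 0*a_4
  a_2 = 1/8*a_0 + 3/8*a_1 + 5/16*a_2 + 1/8*a_3 + 1/16*a_4
  a_3 = 3/16*a_0 + 1/8*a_1 + 3/16*a_2 + 1/16*a_3 + 7/16*a_4

Substituting a_0 = 1 and a_4 = 0, rearrange to (I - Q) a = r where r[i] = P(i -> 0):
  [5/8, -1/4, -1/8] . (a_1, a_2, a_3) = 1/4
  [-3/8, 11/16, -1/8] . (a_1, a_2, a_3) = 1/8
  [-1/8, -3/16, 15/16] . (a_1, a_2, a_3) = 3/16

Solving yields:
  a_1 = 143/189
  a_2 = 382/567
  a_3 = 247/567

Starting state is 2, so the absorption probability is a_2 = 382/567.

Answer: 382/567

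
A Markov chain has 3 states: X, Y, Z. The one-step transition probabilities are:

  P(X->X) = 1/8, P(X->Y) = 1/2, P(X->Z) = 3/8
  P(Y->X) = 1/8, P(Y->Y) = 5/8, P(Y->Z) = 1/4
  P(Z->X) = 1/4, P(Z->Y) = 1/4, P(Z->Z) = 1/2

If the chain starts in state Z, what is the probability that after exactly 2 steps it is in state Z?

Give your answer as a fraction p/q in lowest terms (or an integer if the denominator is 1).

Answer: 13/32

Derivation:
Computing P^2 by repeated multiplication:
P^1 =
  X: [1/8, 1/2, 3/8]
  Y: [1/8, 5/8, 1/4]
  Z: [1/4, 1/4, 1/2]
P^2 =
  X: [11/64, 15/32, 23/64]
  Y: [5/32, 33/64, 21/64]
  Z: [3/16, 13/32, 13/32]

(P^2)[Z -> Z] = 13/32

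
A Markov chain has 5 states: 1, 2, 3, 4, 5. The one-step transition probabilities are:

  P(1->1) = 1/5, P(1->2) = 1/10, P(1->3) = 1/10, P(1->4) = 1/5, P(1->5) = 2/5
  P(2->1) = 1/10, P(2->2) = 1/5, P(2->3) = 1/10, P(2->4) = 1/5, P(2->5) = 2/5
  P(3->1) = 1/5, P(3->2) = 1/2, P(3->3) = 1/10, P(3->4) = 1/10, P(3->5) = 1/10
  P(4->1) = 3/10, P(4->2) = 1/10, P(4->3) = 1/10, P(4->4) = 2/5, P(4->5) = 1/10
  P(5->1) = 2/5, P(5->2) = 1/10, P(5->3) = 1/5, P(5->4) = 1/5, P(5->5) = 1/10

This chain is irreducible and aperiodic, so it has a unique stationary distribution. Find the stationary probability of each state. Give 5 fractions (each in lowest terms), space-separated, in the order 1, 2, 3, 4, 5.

Answer: 802/3183 527/3183 130/1061 249/1061 239/1061

Derivation:
The stationary distribution satisfies pi = pi * P, i.e.:
  pi_1 = 1/5*pi_1 + 1/10*pi_2 + 1/5*pi_3 + 3/10*pi_4 + 2/5*pi_5
  pi_2 = 1/10*pi_1 + 1/5*pi_2 + 1/2*pi_3 + 1/10*pi_4 + 1/10*pi_5
  pi_3 = 1/10*pi_1 + 1/10*pi_2 + 1/10*pi_3 + 1/10*pi_4 + 1/5*pi_5
  pi_4 = 1/5*pi_1 + 1/5*pi_2 + 1/10*pi_3 + 2/5*pi_4 + 1/5*pi_5
  pi_5 = 2/5*pi_1 + 2/5*pi_2 + 1/10*pi_3 + 1/10*pi_4 + 1/10*pi_5
with normalization: pi_1 + pi_2 + pi_3 + pi_4 + pi_5 = 1.

Using the first 4 balance equations plus normalization, the linear system A*pi = b is:
  [-4/5, 1/10, 1/5, 3/10, 2/5] . pi = 0
  [1/10, -4/5, 1/2, 1/10, 1/10] . pi = 0
  [1/10, 1/10, -9/10, 1/10, 1/5] . pi = 0
  [1/5, 1/5, 1/10, -3/5, 1/5] . pi = 0
  [1, 1, 1, 1, 1] . pi = 1

Solving yields:
  pi_1 = 802/3183
  pi_2 = 527/3183
  pi_3 = 130/1061
  pi_4 = 249/1061
  pi_5 = 239/1061

Verification (pi * P):
  802/3183*1/5 + 527/3183*1/10 + 130/1061*1/5 + 249/1061*3/10 + 239/1061*2/5 = 802/3183 = pi_1  (ok)
  802/3183*1/10 + 527/3183*1/5 + 130/1061*1/2 + 249/1061*1/10 + 239/1061*1/10 = 527/3183 = pi_2  (ok)
  802/3183*1/10 + 527/3183*1/10 + 130/1061*1/10 + 249/1061*1/10 + 239/1061*1/5 = 130/1061 = pi_3  (ok)
  802/3183*1/5 + 527/3183*1/5 + 130/1061*1/10 + 249/1061*2/5 + 239/1061*1/5 = 249/1061 = pi_4  (ok)
  802/3183*2/5 + 527/3183*2/5 + 130/1061*1/10 + 249/1061*1/10 + 239/1061*1/10 = 239/1061 = pi_5  (ok)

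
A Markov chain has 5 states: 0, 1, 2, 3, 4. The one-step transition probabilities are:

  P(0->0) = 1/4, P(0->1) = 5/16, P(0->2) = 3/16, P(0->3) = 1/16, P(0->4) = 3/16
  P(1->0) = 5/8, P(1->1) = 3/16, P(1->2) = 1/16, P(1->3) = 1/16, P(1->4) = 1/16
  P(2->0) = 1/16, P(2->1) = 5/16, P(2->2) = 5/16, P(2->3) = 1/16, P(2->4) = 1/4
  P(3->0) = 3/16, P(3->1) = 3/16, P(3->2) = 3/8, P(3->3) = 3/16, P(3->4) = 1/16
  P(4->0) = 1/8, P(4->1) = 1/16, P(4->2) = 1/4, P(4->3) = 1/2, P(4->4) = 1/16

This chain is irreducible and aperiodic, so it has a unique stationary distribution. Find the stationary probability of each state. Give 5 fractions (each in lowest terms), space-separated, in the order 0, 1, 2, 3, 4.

Answer: 825/3062 14893/64302 7108/32151 1503/10717 1475/10717

Derivation:
The stationary distribution satisfies pi = pi * P, i.e.:
  pi_0 = 1/4*pi_0 + 5/8*pi_1 + 1/16*pi_2 + 3/16*pi_3 + 1/8*pi_4
  pi_1 = 5/16*pi_0 + 3/16*pi_1 + 5/16*pi_2 + 3/16*pi_3 + 1/16*pi_4
  pi_2 = 3/16*pi_0 + 1/16*pi_1 + 5/16*pi_2 + 3/8*pi_3 + 1/4*pi_4
  pi_3 = 1/16*pi_0 + 1/16*pi_1 + 1/16*pi_2 + 3/16*pi_3 + 1/2*pi_4
  pi_4 = 3/16*pi_0 + 1/16*pi_1 + 1/4*pi_2 + 1/16*pi_3 + 1/16*pi_4
with normalization: pi_0 + pi_1 + pi_2 + pi_3 + pi_4 = 1.

Using the first 4 balance equations plus normalization, the linear system A*pi = b is:
  [-3/4, 5/8, 1/16, 3/16, 1/8] . pi = 0
  [5/16, -13/16, 5/16, 3/16, 1/16] . pi = 0
  [3/16, 1/16, -11/16, 3/8, 1/4] . pi = 0
  [1/16, 1/16, 1/16, -13/16, 1/2] . pi = 0
  [1, 1, 1, 1, 1] . pi = 1

Solving yields:
  pi_0 = 825/3062
  pi_1 = 14893/64302
  pi_2 = 7108/32151
  pi_3 = 1503/10717
  pi_4 = 1475/10717

Verification (pi * P):
  825/3062*1/4 + 14893/64302*5/8 + 7108/32151*1/16 + 1503/10717*3/16 + 1475/10717*1/8 = 825/3062 = pi_0  (ok)
  825/3062*5/16 + 14893/64302*3/16 + 7108/32151*5/16 + 1503/10717*3/16 + 1475/10717*1/16 = 14893/64302 = pi_1  (ok)
  825/3062*3/16 + 14893/64302*1/16 + 7108/32151*5/16 + 1503/10717*3/8 + 1475/10717*1/4 = 7108/32151 = pi_2  (ok)
  825/3062*1/16 + 14893/64302*1/16 + 7108/32151*1/16 + 1503/10717*3/16 + 1475/10717*1/2 = 1503/10717 = pi_3  (ok)
  825/3062*3/16 + 14893/64302*1/16 + 7108/32151*1/4 + 1503/10717*1/16 + 1475/10717*1/16 = 1475/10717 = pi_4  (ok)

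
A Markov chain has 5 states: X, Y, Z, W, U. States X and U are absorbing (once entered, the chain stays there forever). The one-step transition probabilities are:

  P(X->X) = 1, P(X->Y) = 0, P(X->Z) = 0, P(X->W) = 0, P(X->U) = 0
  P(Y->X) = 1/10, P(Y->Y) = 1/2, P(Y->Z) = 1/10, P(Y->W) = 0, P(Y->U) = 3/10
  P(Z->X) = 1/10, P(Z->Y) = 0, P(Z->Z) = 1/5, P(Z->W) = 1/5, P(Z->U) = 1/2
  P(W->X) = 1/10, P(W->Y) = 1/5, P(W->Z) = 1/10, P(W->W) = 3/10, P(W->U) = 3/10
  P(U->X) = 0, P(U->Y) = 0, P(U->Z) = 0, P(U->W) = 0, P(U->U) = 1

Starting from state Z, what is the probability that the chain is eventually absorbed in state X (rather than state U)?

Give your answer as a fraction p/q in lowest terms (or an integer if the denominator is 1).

Answer: 7/38

Derivation:
Let a_i = P(absorbed in X | start in state i).
Boundary conditions: a_X = 1, a_U = 0.
For each transient state i, a_i = sum_j P(i->j) * a_j:
  a_Y = 1/10*a_X + 1/2*a_Y + 1/10*a_Z + 0*a_W + 3/10*a_U
  a_Z = 1/10*a_X + 0*a_Y + 1/5*a_Z + 1/5*a_W + 1/2*a_U
  a_W = 1/10*a_X + 1/5*a_Y + 1/10*a_Z + 3/10*a_W + 3/10*a_U

Substituting a_X = 1 and a_U = 0, rearrange to (I - Q) a = r where r[i] = P(i -> X):
  [1/2, -1/10, 0] . (a_Y, a_Z, a_W) = 1/10
  [0, 4/5, -1/5] . (a_Y, a_Z, a_W) = 1/10
  [-1/5, -1/10, 7/10] . (a_Y, a_Z, a_W) = 1/10

Solving yields:
  a_Y = 9/38
  a_Z = 7/38
  a_W = 9/38

Starting state is Z, so the absorption probability is a_Z = 7/38.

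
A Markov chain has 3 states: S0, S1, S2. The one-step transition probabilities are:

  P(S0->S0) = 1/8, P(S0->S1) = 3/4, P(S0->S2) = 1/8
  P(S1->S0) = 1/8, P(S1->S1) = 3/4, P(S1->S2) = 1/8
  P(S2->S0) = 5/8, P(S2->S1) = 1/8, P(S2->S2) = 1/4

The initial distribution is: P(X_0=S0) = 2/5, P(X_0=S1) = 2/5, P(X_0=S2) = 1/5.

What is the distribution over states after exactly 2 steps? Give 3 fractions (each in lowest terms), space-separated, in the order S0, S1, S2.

Propagating the distribution step by step (d_{t+1} = d_t * P):
d_0 = (S0=2/5, S1=2/5, S2=1/5)
  d_1[S0] = 2/5*1/8 + 2/5*1/8 + 1/5*5/8 = 9/40
  d_1[S1] = 2/5*3/4 + 2/5*3/4 + 1/5*1/8 = 5/8
  d_1[S2] = 2/5*1/8 + 2/5*1/8 + 1/5*1/4 = 3/20
d_1 = (S0=9/40, S1=5/8, S2=3/20)
  d_2[S0] = 9/40*1/8 + 5/8*1/8 + 3/20*5/8 = 1/5
  d_2[S1] = 9/40*3/4 + 5/8*3/4 + 3/20*1/8 = 21/32
  d_2[S2] = 9/40*1/8 + 5/8*1/8 + 3/20*1/4 = 23/160
d_2 = (S0=1/5, S1=21/32, S2=23/160)

Answer: 1/5 21/32 23/160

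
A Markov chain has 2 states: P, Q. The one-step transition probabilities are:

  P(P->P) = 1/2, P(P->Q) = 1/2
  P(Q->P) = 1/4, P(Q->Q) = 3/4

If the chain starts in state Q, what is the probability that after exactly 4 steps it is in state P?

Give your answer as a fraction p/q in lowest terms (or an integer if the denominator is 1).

Answer: 85/256

Derivation:
Computing P^4 by repeated multiplication:
P^1 =
  P: [1/2, 1/2]
  Q: [1/4, 3/4]
P^2 =
  P: [3/8, 5/8]
  Q: [5/16, 11/16]
P^3 =
  P: [11/32, 21/32]
  Q: [21/64, 43/64]
P^4 =
  P: [43/128, 85/128]
  Q: [85/256, 171/256]

(P^4)[Q -> P] = 85/256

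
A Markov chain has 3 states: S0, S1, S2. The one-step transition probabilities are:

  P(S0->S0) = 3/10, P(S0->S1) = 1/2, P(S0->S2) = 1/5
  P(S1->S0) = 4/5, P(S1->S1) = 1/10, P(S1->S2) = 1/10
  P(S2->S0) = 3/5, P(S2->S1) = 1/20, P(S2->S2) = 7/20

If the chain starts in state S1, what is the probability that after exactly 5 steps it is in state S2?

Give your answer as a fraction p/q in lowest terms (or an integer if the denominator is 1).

Answer: 318109/1600000

Derivation:
Computing P^5 by repeated multiplication:
P^1 =
  S0: [3/10, 1/2, 1/5]
  S1: [4/5, 1/10, 1/10]
  S2: [3/5, 1/20, 7/20]
P^2 =
  S0: [61/100, 21/100, 9/50]
  S1: [19/50, 83/200, 41/200]
  S2: [43/100, 129/400, 99/400]
P^3 =
  S0: [459/1000, 67/200, 103/500]
  S1: [569/1000, 967/4000, 757/4000]
  S2: [1071/2000, 2077/8000, 1639/8000]
P^4 =
  S0: [5293/10000, 2733/10000, 987/5000]
  S1: [9553/20000, 25451/80000, 16337/80000]
  S2: [19651/40000, 48633/160000, 32763/160000]
P^5 =
  S0: [49587/100000, 6037/20000, 5057/25000]
  S1: [208133/400000, 449359/1600000, 318109/1600000]
  S2: [410727/800000, 916069/3200000, 641023/3200000]

(P^5)[S1 -> S2] = 318109/1600000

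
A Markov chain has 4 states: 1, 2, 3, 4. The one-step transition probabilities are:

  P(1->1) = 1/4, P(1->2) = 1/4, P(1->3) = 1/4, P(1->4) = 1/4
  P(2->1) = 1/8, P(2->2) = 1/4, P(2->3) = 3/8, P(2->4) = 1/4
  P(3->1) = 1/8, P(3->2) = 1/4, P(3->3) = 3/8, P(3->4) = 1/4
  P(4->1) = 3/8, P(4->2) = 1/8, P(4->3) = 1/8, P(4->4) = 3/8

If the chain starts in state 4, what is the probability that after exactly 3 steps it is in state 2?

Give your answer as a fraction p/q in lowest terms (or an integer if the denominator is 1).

Answer: 109/512

Derivation:
Computing P^3 by repeated multiplication:
P^1 =
  1: [1/4, 1/4, 1/4, 1/4]
  2: [1/8, 1/4, 3/8, 1/4]
  3: [1/8, 1/4, 3/8, 1/4]
  4: [3/8, 1/8, 1/8, 3/8]
P^2 =
  1: [7/32, 7/32, 9/32, 9/32]
  2: [13/64, 7/32, 19/64, 9/32]
  3: [13/64, 7/32, 19/64, 9/32]
  4: [17/64, 13/64, 15/64, 19/64]
P^3 =
  1: [57/256, 55/256, 71/256, 73/256]
  2: [113/512, 55/256, 143/512, 73/256]
  3: [113/512, 55/256, 143/512, 73/256]
  4: [119/512, 109/512, 137/512, 147/512]

(P^3)[4 -> 2] = 109/512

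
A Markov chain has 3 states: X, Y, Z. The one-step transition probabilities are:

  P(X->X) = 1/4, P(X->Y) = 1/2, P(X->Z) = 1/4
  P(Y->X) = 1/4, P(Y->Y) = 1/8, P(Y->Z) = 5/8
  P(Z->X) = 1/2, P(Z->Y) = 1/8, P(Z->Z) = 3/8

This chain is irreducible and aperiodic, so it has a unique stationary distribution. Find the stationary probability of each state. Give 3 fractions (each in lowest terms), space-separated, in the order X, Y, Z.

The stationary distribution satisfies pi = pi * P, i.e.:
  pi_X = 1/4*pi_X + 1/4*pi_Y + 1/2*pi_Z
  pi_Y = 1/2*pi_X + 1/8*pi_Y + 1/8*pi_Z
  pi_Z = 1/4*pi_X + 5/8*pi_Y + 3/8*pi_Z
with normalization: pi_X + pi_Y + pi_Z = 1.

Using the first 2 balance equations plus normalization, the linear system A*pi = b is:
  [-3/4, 1/4, 1/2] . pi = 0
  [1/2, -7/8, 1/8] . pi = 0
  [1, 1, 1] . pi = 1

Solving yields:
  pi_X = 15/43
  pi_Y = 11/43
  pi_Z = 17/43

Verification (pi * P):
  15/43*1/4 + 11/43*1/4 + 17/43*1/2 = 15/43 = pi_X  (ok)
  15/43*1/2 + 11/43*1/8 + 17/43*1/8 = 11/43 = pi_Y  (ok)
  15/43*1/4 + 11/43*5/8 + 17/43*3/8 = 17/43 = pi_Z  (ok)

Answer: 15/43 11/43 17/43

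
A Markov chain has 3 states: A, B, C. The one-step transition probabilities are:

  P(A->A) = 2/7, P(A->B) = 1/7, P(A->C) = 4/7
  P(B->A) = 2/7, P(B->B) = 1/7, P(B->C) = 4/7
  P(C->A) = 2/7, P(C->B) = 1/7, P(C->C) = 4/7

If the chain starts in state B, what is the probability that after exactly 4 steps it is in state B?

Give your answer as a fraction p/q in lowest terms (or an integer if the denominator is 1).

Answer: 1/7

Derivation:
Computing P^4 by repeated multiplication:
P^1 =
  A: [2/7, 1/7, 4/7]
  B: [2/7, 1/7, 4/7]
  C: [2/7, 1/7, 4/7]
P^2 =
  A: [2/7, 1/7, 4/7]
  B: [2/7, 1/7, 4/7]
  C: [2/7, 1/7, 4/7]
P^3 =
  A: [2/7, 1/7, 4/7]
  B: [2/7, 1/7, 4/7]
  C: [2/7, 1/7, 4/7]
P^4 =
  A: [2/7, 1/7, 4/7]
  B: [2/7, 1/7, 4/7]
  C: [2/7, 1/7, 4/7]

(P^4)[B -> B] = 1/7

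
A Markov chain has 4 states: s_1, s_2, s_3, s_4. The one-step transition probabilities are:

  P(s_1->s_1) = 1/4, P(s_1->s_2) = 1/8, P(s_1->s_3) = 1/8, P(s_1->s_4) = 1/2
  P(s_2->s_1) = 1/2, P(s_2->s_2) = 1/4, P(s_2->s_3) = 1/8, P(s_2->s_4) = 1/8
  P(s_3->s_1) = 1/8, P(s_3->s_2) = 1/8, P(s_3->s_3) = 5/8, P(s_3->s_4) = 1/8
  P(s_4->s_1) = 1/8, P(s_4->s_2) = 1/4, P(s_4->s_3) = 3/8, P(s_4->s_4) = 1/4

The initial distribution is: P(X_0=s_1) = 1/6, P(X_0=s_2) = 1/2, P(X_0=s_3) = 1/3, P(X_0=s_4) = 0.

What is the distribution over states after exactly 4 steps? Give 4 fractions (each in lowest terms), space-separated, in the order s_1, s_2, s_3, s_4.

Propagating the distribution step by step (d_{t+1} = d_t * P):
d_0 = (s_1=1/6, s_2=1/2, s_3=1/3, s_4=0)
  d_1[s_1] = 1/6*1/4 + 1/2*1/2 + 1/3*1/8 + 0*1/8 = 1/3
  d_1[s_2] = 1/6*1/8 + 1/2*1/4 + 1/3*1/8 + 0*1/4 = 3/16
  d_1[s_3] = 1/6*1/8 + 1/2*1/8 + 1/3*5/8 + 0*3/8 = 7/24
  d_1[s_4] = 1/6*1/2 + 1/2*1/8 + 1/3*1/8 + 0*1/4 = 3/16
d_1 = (s_1=1/3, s_2=3/16, s_3=7/24, s_4=3/16)
  d_2[s_1] = 1/3*1/4 + 3/16*1/2 + 7/24*1/8 + 3/16*1/8 = 91/384
  d_2[s_2] = 1/3*1/8 + 3/16*1/4 + 7/24*1/8 + 3/16*1/4 = 11/64
  d_2[s_3] = 1/3*1/8 + 3/16*1/8 + 7/24*5/8 + 3/16*3/8 = 61/192
  d_2[s_4] = 1/3*1/2 + 3/16*1/8 + 7/24*1/8 + 3/16*1/4 = 35/128
d_2 = (s_1=91/384, s_2=11/64, s_3=61/192, s_4=35/128)
  d_3[s_1] = 91/384*1/4 + 11/64*1/2 + 61/192*1/8 + 35/128*1/8 = 673/3072
  d_3[s_2] = 91/384*1/8 + 11/64*1/4 + 61/192*1/8 + 35/128*1/4 = 185/1024
  d_3[s_3] = 91/384*1/8 + 11/64*1/8 + 61/192*5/8 + 35/128*3/8 = 541/1536
  d_3[s_4] = 91/384*1/2 + 11/64*1/8 + 61/192*1/8 + 35/128*1/4 = 127/512
d_3 = (s_1=673/3072, s_2=185/1024, s_3=541/1536, s_4=127/512)
  d_4[s_1] = 673/3072*1/4 + 185/1024*1/2 + 541/1536*1/8 + 127/512*1/8 = 2705/12288
  d_4[s_2] = 673/3072*1/8 + 185/1024*1/4 + 541/1536*1/8 + 127/512*1/4 = 1463/8192
  d_4[s_3] = 673/3072*1/8 + 185/1024*1/8 + 541/1536*5/8 + 127/512*3/8 = 2231/6144
  d_4[s_4] = 673/3072*1/2 + 185/1024*1/8 + 541/1536*1/8 + 127/512*1/4 = 1951/8192
d_4 = (s_1=2705/12288, s_2=1463/8192, s_3=2231/6144, s_4=1951/8192)

Answer: 2705/12288 1463/8192 2231/6144 1951/8192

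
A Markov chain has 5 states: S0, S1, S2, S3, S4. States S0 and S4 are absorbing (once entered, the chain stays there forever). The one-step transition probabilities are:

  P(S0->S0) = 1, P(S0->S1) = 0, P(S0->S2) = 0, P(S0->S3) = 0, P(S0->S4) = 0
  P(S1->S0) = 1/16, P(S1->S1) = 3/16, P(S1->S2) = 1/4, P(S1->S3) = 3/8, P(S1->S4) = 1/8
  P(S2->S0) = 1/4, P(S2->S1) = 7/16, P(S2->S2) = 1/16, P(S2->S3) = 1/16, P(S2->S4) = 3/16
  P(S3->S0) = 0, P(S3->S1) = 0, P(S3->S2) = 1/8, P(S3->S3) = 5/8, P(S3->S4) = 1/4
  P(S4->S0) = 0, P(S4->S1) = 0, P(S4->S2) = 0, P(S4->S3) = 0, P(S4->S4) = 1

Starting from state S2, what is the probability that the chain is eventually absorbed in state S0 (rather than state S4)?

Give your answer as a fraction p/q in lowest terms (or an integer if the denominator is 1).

Answer: 177/446

Derivation:
Let a_i = P(absorbed in S0 | start in state i).
Boundary conditions: a_S0 = 1, a_S4 = 0.
For each transient state i, a_i = sum_j P(i->j) * a_j:
  a_S1 = 1/16*a_S0 + 3/16*a_S1 + 1/4*a_S2 + 3/8*a_S3 + 1/8*a_S4
  a_S2 = 1/4*a_S0 + 7/16*a_S1 + 1/16*a_S2 + 1/16*a_S3 + 3/16*a_S4
  a_S3 = 0*a_S0 + 0*a_S1 + 1/8*a_S2 + 5/8*a_S3 + 1/4*a_S4

Substituting a_S0 = 1 and a_S4 = 0, rearrange to (I - Q) a = r where r[i] = P(i -> S0):
  [13/16, -1/4, -3/8] . (a_S1, a_S2, a_S3) = 1/16
  [-7/16, 15/16, -1/16] . (a_S1, a_S2, a_S3) = 1/4
  [0, -1/8, 3/8] . (a_S1, a_S2, a_S3) = 0

Solving yields:
  a_S1 = 58/223
  a_S2 = 177/446
  a_S3 = 59/446

Starting state is S2, so the absorption probability is a_S2 = 177/446.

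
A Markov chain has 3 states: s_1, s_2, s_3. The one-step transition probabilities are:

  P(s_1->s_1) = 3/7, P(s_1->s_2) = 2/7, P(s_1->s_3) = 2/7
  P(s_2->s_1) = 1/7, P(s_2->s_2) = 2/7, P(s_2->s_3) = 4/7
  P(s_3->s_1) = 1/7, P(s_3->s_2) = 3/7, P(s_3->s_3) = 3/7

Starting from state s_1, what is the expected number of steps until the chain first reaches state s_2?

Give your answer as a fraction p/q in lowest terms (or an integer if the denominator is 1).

Answer: 3

Derivation:
Let h_i = expected steps to first reach s_2 from state i.
Boundary: h_s_2 = 0.
First-step equations for the other states:
  h_s_1 = 1 + 3/7*h_s_1 + 2/7*h_s_2 + 2/7*h_s_3
  h_s_3 = 1 + 1/7*h_s_1 + 3/7*h_s_2 + 3/7*h_s_3

Substituting h_s_2 = 0 and rearranging gives the linear system (I - Q) h = 1:
  [4/7, -2/7] . (h_s_1, h_s_3) = 1
  [-1/7, 4/7] . (h_s_1, h_s_3) = 1

Solving yields:
  h_s_1 = 3
  h_s_3 = 5/2

Starting state is s_1, so the expected hitting time is h_s_1 = 3.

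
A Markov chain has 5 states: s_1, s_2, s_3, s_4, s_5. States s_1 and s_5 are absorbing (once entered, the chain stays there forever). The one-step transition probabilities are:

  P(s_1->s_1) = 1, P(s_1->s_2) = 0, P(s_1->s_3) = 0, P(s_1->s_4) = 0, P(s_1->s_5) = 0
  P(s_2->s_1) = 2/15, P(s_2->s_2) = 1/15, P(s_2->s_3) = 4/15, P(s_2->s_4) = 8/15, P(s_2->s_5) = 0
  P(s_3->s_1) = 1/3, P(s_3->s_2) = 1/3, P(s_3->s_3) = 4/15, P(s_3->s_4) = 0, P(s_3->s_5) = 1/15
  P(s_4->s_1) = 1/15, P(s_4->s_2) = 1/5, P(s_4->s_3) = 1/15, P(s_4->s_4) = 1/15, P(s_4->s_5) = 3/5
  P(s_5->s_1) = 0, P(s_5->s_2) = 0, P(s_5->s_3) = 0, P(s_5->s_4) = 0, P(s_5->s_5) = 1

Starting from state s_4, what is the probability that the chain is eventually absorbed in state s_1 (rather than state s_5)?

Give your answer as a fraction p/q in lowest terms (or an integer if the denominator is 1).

Let a_i = P(absorbed in s_1 | start in state i).
Boundary conditions: a_s_1 = 1, a_s_5 = 0.
For each transient state i, a_i = sum_j P(i->j) * a_j:
  a_s_2 = 2/15*a_s_1 + 1/15*a_s_2 + 4/15*a_s_3 + 8/15*a_s_4 + 0*a_s_5
  a_s_3 = 1/3*a_s_1 + 1/3*a_s_2 + 4/15*a_s_3 + 0*a_s_4 + 1/15*a_s_5
  a_s_4 = 1/15*a_s_1 + 1/5*a_s_2 + 1/15*a_s_3 + 1/15*a_s_4 + 3/5*a_s_5

Substituting a_s_1 = 1 and a_s_5 = 0, rearrange to (I - Q) a = r where r[i] = P(i -> s_1):
  [14/15, -4/15, -8/15] . (a_s_2, a_s_3, a_s_4) = 2/15
  [-1/3, 11/15, 0] . (a_s_2, a_s_3, a_s_4) = 1/3
  [-1/5, -1/15, 14/15] . (a_s_2, a_s_3, a_s_4) = 1/15

Solving yields:
  a_s_2 = 179/393
  a_s_3 = 260/393
  a_s_4 = 85/393

Starting state is s_4, so the absorption probability is a_s_4 = 85/393.

Answer: 85/393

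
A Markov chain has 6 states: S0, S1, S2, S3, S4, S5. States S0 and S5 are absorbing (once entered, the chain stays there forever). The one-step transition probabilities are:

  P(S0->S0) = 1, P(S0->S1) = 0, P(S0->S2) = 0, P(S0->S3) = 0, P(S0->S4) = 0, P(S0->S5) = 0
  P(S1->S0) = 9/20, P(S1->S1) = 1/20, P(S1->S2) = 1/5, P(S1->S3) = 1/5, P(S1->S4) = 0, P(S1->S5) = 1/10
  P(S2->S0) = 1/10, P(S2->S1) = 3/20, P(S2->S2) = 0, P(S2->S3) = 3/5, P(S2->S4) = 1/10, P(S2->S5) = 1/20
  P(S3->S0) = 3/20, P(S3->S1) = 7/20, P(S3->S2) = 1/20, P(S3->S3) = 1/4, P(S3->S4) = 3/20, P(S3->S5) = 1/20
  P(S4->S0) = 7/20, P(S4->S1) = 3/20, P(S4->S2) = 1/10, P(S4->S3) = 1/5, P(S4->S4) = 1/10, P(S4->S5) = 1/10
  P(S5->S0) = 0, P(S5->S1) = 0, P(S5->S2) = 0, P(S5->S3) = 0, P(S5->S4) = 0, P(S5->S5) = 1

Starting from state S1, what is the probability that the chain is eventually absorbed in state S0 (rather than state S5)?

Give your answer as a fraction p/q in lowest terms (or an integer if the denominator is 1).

Let a_i = P(absorbed in S0 | start in state i).
Boundary conditions: a_S0 = 1, a_S5 = 0.
For each transient state i, a_i = sum_j P(i->j) * a_j:
  a_S1 = 9/20*a_S0 + 1/20*a_S1 + 1/5*a_S2 + 1/5*a_S3 + 0*a_S4 + 1/10*a_S5
  a_S2 = 1/10*a_S0 + 3/20*a_S1 + 0*a_S2 + 3/5*a_S3 + 1/10*a_S4 + 1/20*a_S5
  a_S3 = 3/20*a_S0 + 7/20*a_S1 + 1/20*a_S2 + 1/4*a_S3 + 3/20*a_S4 + 1/20*a_S5
  a_S4 = 7/20*a_S0 + 3/20*a_S1 + 1/10*a_S2 + 1/5*a_S3 + 1/10*a_S4 + 1/10*a_S5

Substituting a_S0 = 1 and a_S5 = 0, rearrange to (I - Q) a = r where r[i] = P(i -> S0):
  [19/20, -1/5, -1/5, 0] . (a_S1, a_S2, a_S3, a_S4) = 9/20
  [-3/20, 1, -3/5, -1/10] . (a_S1, a_S2, a_S3, a_S4) = 1/10
  [-7/20, -1/20, 3/4, -3/20] . (a_S1, a_S2, a_S3, a_S4) = 3/20
  [-3/20, -1/10, -1/5, 9/10] . (a_S1, a_S2, a_S3, a_S4) = 7/20

Solving yields:
  a_S1 = 14009/17529
  a_S2 = 26855/35058
  a_S3 = 13675/17529
  a_S4 = 27365/35058

Starting state is S1, so the absorption probability is a_S1 = 14009/17529.

Answer: 14009/17529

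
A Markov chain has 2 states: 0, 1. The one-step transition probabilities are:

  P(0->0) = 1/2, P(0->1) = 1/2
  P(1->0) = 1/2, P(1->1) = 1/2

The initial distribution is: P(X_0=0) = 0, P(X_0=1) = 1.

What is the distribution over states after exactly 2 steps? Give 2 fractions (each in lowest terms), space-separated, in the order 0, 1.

Answer: 1/2 1/2

Derivation:
Propagating the distribution step by step (d_{t+1} = d_t * P):
d_0 = (0=0, 1=1)
  d_1[0] = 0*1/2 + 1*1/2 = 1/2
  d_1[1] = 0*1/2 + 1*1/2 = 1/2
d_1 = (0=1/2, 1=1/2)
  d_2[0] = 1/2*1/2 + 1/2*1/2 = 1/2
  d_2[1] = 1/2*1/2 + 1/2*1/2 = 1/2
d_2 = (0=1/2, 1=1/2)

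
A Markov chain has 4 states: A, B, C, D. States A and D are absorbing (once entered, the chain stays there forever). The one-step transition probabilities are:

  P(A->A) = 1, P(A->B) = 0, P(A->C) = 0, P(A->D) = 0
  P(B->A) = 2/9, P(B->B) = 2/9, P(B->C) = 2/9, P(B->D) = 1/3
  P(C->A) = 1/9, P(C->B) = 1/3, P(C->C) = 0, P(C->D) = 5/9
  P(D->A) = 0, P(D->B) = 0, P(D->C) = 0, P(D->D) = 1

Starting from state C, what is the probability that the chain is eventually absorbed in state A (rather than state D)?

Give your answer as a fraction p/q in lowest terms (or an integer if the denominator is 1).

Let a_i = P(absorbed in A | start in state i).
Boundary conditions: a_A = 1, a_D = 0.
For each transient state i, a_i = sum_j P(i->j) * a_j:
  a_B = 2/9*a_A + 2/9*a_B + 2/9*a_C + 1/3*a_D
  a_C = 1/9*a_A + 1/3*a_B + 0*a_C + 5/9*a_D

Substituting a_A = 1 and a_D = 0, rearrange to (I - Q) a = r where r[i] = P(i -> A):
  [7/9, -2/9] . (a_B, a_C) = 2/9
  [-1/3, 1] . (a_B, a_C) = 1/9

Solving yields:
  a_B = 20/57
  a_C = 13/57

Starting state is C, so the absorption probability is a_C = 13/57.

Answer: 13/57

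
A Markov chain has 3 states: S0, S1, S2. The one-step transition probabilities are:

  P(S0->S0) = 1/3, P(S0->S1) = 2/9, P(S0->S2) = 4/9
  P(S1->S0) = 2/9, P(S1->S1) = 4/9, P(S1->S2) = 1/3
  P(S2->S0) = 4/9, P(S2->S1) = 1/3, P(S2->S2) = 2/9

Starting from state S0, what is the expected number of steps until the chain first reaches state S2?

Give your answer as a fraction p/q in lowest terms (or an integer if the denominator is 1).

Let h_i = expected steps to first reach S2 from state i.
Boundary: h_S2 = 0.
First-step equations for the other states:
  h_S0 = 1 + 1/3*h_S0 + 2/9*h_S1 + 4/9*h_S2
  h_S1 = 1 + 2/9*h_S0 + 4/9*h_S1 + 1/3*h_S2

Substituting h_S2 = 0 and rearranging gives the linear system (I - Q) h = 1:
  [2/3, -2/9] . (h_S0, h_S1) = 1
  [-2/9, 5/9] . (h_S0, h_S1) = 1

Solving yields:
  h_S0 = 63/26
  h_S1 = 36/13

Starting state is S0, so the expected hitting time is h_S0 = 63/26.

Answer: 63/26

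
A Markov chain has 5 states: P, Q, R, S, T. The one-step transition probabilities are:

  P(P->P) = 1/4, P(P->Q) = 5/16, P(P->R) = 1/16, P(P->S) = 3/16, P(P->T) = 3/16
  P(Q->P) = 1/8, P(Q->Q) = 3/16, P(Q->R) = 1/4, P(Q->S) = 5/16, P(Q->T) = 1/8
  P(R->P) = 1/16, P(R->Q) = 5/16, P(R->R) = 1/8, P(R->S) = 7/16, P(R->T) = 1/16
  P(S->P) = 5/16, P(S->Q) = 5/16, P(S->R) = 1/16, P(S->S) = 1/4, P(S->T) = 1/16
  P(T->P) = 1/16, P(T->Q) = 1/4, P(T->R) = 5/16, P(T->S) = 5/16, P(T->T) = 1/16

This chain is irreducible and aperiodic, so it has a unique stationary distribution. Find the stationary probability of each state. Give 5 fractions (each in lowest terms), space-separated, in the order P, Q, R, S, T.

The stationary distribution satisfies pi = pi * P, i.e.:
  pi_P = 1/4*pi_P + 1/8*pi_Q + 1/16*pi_R + 5/16*pi_S + 1/16*pi_T
  pi_Q = 5/16*pi_P + 3/16*pi_Q + 5/16*pi_R + 5/16*pi_S + 1/4*pi_T
  pi_R = 1/16*pi_P + 1/4*pi_Q + 1/8*pi_R + 1/16*pi_S + 5/16*pi_T
  pi_S = 3/16*pi_P + 5/16*pi_Q + 7/16*pi_R + 1/4*pi_S + 5/16*pi_T
  pi_T = 3/16*pi_P + 1/8*pi_Q + 1/16*pi_R + 1/16*pi_S + 1/16*pi_T
with normalization: pi_P + pi_Q + pi_R + pi_S + pi_T = 1.

Using the first 4 balance equations plus normalization, the linear system A*pi = b is:
  [-3/4, 1/8, 1/16, 5/16, 1/16] . pi = 0
  [5/16, -13/16, 5/16, 5/16, 1/4] . pi = 0
  [1/16, 1/4, -7/8, 1/16, 5/16] . pi = 0
  [3/16, 5/16, 7/16, -3/4, 5/16] . pi = 0
  [1, 1, 1, 1, 1] . pi = 1

Solving yields:
  pi_P = 4756/25439
  pi_Q = 6921/25439
  pi_R = 3778/25439
  pi_S = 7367/25439
  pi_T = 2617/25439

Verification (pi * P):
  4756/25439*1/4 + 6921/25439*1/8 + 3778/25439*1/16 + 7367/25439*5/16 + 2617/25439*1/16 = 4756/25439 = pi_P  (ok)
  4756/25439*5/16 + 6921/25439*3/16 + 3778/25439*5/16 + 7367/25439*5/16 + 2617/25439*1/4 = 6921/25439 = pi_Q  (ok)
  4756/25439*1/16 + 6921/25439*1/4 + 3778/25439*1/8 + 7367/25439*1/16 + 2617/25439*5/16 = 3778/25439 = pi_R  (ok)
  4756/25439*3/16 + 6921/25439*5/16 + 3778/25439*7/16 + 7367/25439*1/4 + 2617/25439*5/16 = 7367/25439 = pi_S  (ok)
  4756/25439*3/16 + 6921/25439*1/8 + 3778/25439*1/16 + 7367/25439*1/16 + 2617/25439*1/16 = 2617/25439 = pi_T  (ok)

Answer: 4756/25439 6921/25439 3778/25439 7367/25439 2617/25439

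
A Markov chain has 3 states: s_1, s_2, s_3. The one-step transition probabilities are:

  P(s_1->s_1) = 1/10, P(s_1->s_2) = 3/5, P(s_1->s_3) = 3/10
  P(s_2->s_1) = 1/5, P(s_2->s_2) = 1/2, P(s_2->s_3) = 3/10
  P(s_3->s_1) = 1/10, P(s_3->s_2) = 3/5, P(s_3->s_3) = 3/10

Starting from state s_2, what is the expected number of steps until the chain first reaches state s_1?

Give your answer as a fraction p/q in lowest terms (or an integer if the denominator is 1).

Answer: 100/17

Derivation:
Let h_i = expected steps to first reach s_1 from state i.
Boundary: h_s_1 = 0.
First-step equations for the other states:
  h_s_2 = 1 + 1/5*h_s_1 + 1/2*h_s_2 + 3/10*h_s_3
  h_s_3 = 1 + 1/10*h_s_1 + 3/5*h_s_2 + 3/10*h_s_3

Substituting h_s_1 = 0 and rearranging gives the linear system (I - Q) h = 1:
  [1/2, -3/10] . (h_s_2, h_s_3) = 1
  [-3/5, 7/10] . (h_s_2, h_s_3) = 1

Solving yields:
  h_s_2 = 100/17
  h_s_3 = 110/17

Starting state is s_2, so the expected hitting time is h_s_2 = 100/17.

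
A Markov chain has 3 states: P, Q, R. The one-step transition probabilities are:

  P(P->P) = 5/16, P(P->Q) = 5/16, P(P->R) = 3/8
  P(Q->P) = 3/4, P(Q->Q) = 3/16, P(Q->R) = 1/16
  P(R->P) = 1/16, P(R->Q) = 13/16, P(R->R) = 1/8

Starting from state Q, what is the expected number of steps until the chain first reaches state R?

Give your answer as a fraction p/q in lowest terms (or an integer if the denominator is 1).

Let h_i = expected steps to first reach R from state i.
Boundary: h_R = 0.
First-step equations for the other states:
  h_P = 1 + 5/16*h_P + 5/16*h_Q + 3/8*h_R
  h_Q = 1 + 3/4*h_P + 3/16*h_Q + 1/16*h_R

Substituting h_R = 0 and rearranging gives the linear system (I - Q) h = 1:
  [11/16, -5/16] . (h_P, h_Q) = 1
  [-3/4, 13/16] . (h_P, h_Q) = 1

Solving yields:
  h_P = 288/83
  h_Q = 368/83

Starting state is Q, so the expected hitting time is h_Q = 368/83.

Answer: 368/83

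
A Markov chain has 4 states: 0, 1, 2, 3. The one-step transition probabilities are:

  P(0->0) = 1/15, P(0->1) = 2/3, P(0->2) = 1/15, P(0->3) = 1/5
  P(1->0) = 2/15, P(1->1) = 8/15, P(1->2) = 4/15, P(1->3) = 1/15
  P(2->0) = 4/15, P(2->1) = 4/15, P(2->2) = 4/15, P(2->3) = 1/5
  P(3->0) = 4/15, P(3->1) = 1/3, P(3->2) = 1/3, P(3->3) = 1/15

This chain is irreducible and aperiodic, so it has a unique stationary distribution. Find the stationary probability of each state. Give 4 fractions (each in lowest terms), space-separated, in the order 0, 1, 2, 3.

Answer: 307/1803 281/601 434/1803 73/601

Derivation:
The stationary distribution satisfies pi = pi * P, i.e.:
  pi_0 = 1/15*pi_0 + 2/15*pi_1 + 4/15*pi_2 + 4/15*pi_3
  pi_1 = 2/3*pi_0 + 8/15*pi_1 + 4/15*pi_2 + 1/3*pi_3
  pi_2 = 1/15*pi_0 + 4/15*pi_1 + 4/15*pi_2 + 1/3*pi_3
  pi_3 = 1/5*pi_0 + 1/15*pi_1 + 1/5*pi_2 + 1/15*pi_3
with normalization: pi_0 + pi_1 + pi_2 + pi_3 = 1.

Using the first 3 balance equations plus normalization, the linear system A*pi = b is:
  [-14/15, 2/15, 4/15, 4/15] . pi = 0
  [2/3, -7/15, 4/15, 1/3] . pi = 0
  [1/15, 4/15, -11/15, 1/3] . pi = 0
  [1, 1, 1, 1] . pi = 1

Solving yields:
  pi_0 = 307/1803
  pi_1 = 281/601
  pi_2 = 434/1803
  pi_3 = 73/601

Verification (pi * P):
  307/1803*1/15 + 281/601*2/15 + 434/1803*4/15 + 73/601*4/15 = 307/1803 = pi_0  (ok)
  307/1803*2/3 + 281/601*8/15 + 434/1803*4/15 + 73/601*1/3 = 281/601 = pi_1  (ok)
  307/1803*1/15 + 281/601*4/15 + 434/1803*4/15 + 73/601*1/3 = 434/1803 = pi_2  (ok)
  307/1803*1/5 + 281/601*1/15 + 434/1803*1/5 + 73/601*1/15 = 73/601 = pi_3  (ok)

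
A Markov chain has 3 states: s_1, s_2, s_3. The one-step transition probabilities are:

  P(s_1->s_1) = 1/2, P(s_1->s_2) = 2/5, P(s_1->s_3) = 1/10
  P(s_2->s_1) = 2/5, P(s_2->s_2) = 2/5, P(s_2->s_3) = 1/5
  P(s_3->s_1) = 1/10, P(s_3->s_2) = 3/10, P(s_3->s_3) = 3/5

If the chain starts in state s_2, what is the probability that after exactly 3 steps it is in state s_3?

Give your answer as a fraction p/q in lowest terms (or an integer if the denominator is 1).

Computing P^3 by repeated multiplication:
P^1 =
  s_1: [1/2, 2/5, 1/10]
  s_2: [2/5, 2/5, 1/5]
  s_3: [1/10, 3/10, 3/5]
P^2 =
  s_1: [21/50, 39/100, 19/100]
  s_2: [19/50, 19/50, 6/25]
  s_3: [23/100, 17/50, 43/100]
P^3 =
  s_1: [77/200, 381/1000, 117/500]
  s_2: [183/500, 47/125, 129/500]
  s_3: [147/500, 357/1000, 349/1000]

(P^3)[s_2 -> s_3] = 129/500

Answer: 129/500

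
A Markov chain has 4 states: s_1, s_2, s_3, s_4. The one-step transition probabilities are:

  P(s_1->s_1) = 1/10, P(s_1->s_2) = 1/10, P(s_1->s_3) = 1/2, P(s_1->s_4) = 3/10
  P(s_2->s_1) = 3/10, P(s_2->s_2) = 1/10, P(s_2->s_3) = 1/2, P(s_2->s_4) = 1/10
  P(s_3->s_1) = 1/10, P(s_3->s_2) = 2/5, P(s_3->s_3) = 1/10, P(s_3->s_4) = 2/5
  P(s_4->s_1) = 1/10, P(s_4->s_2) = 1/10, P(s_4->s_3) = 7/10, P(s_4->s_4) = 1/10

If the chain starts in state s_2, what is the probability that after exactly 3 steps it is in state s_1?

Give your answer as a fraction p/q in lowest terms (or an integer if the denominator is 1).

Computing P^3 by repeated multiplication:
P^1 =
  s_1: [1/10, 1/10, 1/2, 3/10]
  s_2: [3/10, 1/10, 1/2, 1/10]
  s_3: [1/10, 2/5, 1/10, 2/5]
  s_4: [1/10, 1/10, 7/10, 1/10]
P^2 =
  s_1: [3/25, 1/4, 9/25, 27/100]
  s_2: [3/25, 1/4, 8/25, 31/100]
  s_3: [9/50, 13/100, 27/50, 3/20]
  s_4: [3/25, 31/100, 6/25, 33/100]
P^3 =
  s_1: [3/20, 26/125, 41/100, 29/125]
  s_2: [3/20, 49/250, 217/500, 11/50]
  s_3: [63/500, 131/500, 157/500, 149/500]
  s_4: [81/500, 43/250, 47/100, 49/250]

(P^3)[s_2 -> s_1] = 3/20

Answer: 3/20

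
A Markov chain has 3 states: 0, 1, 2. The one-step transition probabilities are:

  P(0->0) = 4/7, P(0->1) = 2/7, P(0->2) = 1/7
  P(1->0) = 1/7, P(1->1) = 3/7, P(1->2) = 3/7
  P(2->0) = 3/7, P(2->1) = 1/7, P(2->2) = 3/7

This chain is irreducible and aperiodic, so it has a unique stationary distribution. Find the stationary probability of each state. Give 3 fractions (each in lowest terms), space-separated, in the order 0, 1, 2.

The stationary distribution satisfies pi = pi * P, i.e.:
  pi_0 = 4/7*pi_0 + 1/7*pi_1 + 3/7*pi_2
  pi_1 = 2/7*pi_0 + 3/7*pi_1 + 1/7*pi_2
  pi_2 = 1/7*pi_0 + 3/7*pi_1 + 3/7*pi_2
with normalization: pi_0 + pi_1 + pi_2 = 1.

Using the first 2 balance equations plus normalization, the linear system A*pi = b is:
  [-3/7, 1/7, 3/7] . pi = 0
  [2/7, -4/7, 1/7] . pi = 0
  [1, 1, 1] . pi = 1

Solving yields:
  pi_0 = 13/32
  pi_1 = 9/32
  pi_2 = 5/16

Verification (pi * P):
  13/32*4/7 + 9/32*1/7 + 5/16*3/7 = 13/32 = pi_0  (ok)
  13/32*2/7 + 9/32*3/7 + 5/16*1/7 = 9/32 = pi_1  (ok)
  13/32*1/7 + 9/32*3/7 + 5/16*3/7 = 5/16 = pi_2  (ok)

Answer: 13/32 9/32 5/16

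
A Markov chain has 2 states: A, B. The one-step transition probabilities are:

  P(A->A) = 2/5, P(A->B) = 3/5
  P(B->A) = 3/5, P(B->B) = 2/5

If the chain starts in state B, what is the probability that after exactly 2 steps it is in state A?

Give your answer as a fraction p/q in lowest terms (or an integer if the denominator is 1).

Computing P^2 by repeated multiplication:
P^1 =
  A: [2/5, 3/5]
  B: [3/5, 2/5]
P^2 =
  A: [13/25, 12/25]
  B: [12/25, 13/25]

(P^2)[B -> A] = 12/25

Answer: 12/25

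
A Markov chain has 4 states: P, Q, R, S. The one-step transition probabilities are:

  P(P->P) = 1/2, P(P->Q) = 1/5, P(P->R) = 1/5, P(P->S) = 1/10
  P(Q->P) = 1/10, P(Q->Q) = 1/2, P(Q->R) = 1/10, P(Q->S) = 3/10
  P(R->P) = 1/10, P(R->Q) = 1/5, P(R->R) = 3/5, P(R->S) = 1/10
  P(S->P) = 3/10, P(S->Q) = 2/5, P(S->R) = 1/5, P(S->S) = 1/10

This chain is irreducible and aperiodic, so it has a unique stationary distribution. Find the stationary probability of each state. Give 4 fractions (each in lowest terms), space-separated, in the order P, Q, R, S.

The stationary distribution satisfies pi = pi * P, i.e.:
  pi_P = 1/2*pi_P + 1/10*pi_Q + 1/10*pi_R + 3/10*pi_S
  pi_Q = 1/5*pi_P + 1/2*pi_Q + 1/5*pi_R + 2/5*pi_S
  pi_R = 1/5*pi_P + 1/10*pi_Q + 3/5*pi_R + 1/5*pi_S
  pi_S = 1/10*pi_P + 3/10*pi_Q + 1/10*pi_R + 1/10*pi_S
with normalization: pi_P + pi_Q + pi_R + pi_S = 1.

Using the first 3 balance equations plus normalization, the linear system A*pi = b is:
  [-1/2, 1/10, 1/10, 3/10] . pi = 0
  [1/5, -1/2, 1/5, 2/5] . pi = 0
  [1/5, 1/10, -2/5, 1/5] . pi = 0
  [1, 1, 1, 1] . pi = 1

Solving yields:
  pi_P = 2/9
  pi_Q = 1/3
  pi_R = 5/18
  pi_S = 1/6

Verification (pi * P):
  2/9*1/2 + 1/3*1/10 + 5/18*1/10 + 1/6*3/10 = 2/9 = pi_P  (ok)
  2/9*1/5 + 1/3*1/2 + 5/18*1/5 + 1/6*2/5 = 1/3 = pi_Q  (ok)
  2/9*1/5 + 1/3*1/10 + 5/18*3/5 + 1/6*1/5 = 5/18 = pi_R  (ok)
  2/9*1/10 + 1/3*3/10 + 5/18*1/10 + 1/6*1/10 = 1/6 = pi_S  (ok)

Answer: 2/9 1/3 5/18 1/6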